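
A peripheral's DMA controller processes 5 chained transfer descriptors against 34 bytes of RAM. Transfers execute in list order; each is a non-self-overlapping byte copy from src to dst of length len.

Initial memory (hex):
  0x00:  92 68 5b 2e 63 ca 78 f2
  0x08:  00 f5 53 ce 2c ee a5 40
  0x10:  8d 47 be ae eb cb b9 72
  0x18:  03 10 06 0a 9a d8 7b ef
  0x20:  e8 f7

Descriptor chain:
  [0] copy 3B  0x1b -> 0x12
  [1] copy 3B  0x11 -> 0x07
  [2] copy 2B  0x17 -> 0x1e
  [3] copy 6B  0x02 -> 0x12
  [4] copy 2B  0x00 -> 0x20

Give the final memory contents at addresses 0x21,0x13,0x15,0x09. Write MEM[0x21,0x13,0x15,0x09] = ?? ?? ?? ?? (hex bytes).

MEM[0x21,0x13,0x15,0x09] = 68 2e ca 9a

[0] 0x1b->0x12 len=3 : 0a 9a d8
[1] 0x11->0x07 len=3 : 47 0a 9a
[2] 0x17->0x1e len=2 : 72 03
[3] 0x02->0x12 len=6 : 5b 2e 63 ca 78 47
[4] 0x00->0x20 len=2 : 92 68
query mem[0x21]=0x68, mem[0x13]=0x2e, mem[0x15]=0xca, mem[0x09]=0x9a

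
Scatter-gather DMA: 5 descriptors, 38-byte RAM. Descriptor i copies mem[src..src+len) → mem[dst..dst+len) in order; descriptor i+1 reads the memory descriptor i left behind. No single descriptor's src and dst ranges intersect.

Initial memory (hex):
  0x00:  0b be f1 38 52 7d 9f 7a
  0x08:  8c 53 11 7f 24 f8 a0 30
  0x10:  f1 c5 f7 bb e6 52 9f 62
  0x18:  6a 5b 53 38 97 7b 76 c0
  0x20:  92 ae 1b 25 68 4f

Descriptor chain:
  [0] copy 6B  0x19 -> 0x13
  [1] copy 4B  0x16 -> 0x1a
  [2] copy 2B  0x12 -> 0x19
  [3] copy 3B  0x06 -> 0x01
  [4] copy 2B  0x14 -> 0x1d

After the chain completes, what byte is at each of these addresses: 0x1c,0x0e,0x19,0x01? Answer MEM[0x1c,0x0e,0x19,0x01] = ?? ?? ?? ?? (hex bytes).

  after D0: wrote 6B at 0x13 = 5b5338977b76
  after D1: wrote 4B at 0x1a = 977b765b
  after D2: wrote 2B at 0x19 = f75b
  after D3: wrote 3B at 0x01 = 9f7a8c
  after D4: wrote 2B at 0x1d = 5338
query mem[0x1c]=0x76, mem[0x0e]=0xa0, mem[0x19]=0xf7, mem[0x01]=0x9f

MEM[0x1c,0x0e,0x19,0x01] = 76 a0 f7 9f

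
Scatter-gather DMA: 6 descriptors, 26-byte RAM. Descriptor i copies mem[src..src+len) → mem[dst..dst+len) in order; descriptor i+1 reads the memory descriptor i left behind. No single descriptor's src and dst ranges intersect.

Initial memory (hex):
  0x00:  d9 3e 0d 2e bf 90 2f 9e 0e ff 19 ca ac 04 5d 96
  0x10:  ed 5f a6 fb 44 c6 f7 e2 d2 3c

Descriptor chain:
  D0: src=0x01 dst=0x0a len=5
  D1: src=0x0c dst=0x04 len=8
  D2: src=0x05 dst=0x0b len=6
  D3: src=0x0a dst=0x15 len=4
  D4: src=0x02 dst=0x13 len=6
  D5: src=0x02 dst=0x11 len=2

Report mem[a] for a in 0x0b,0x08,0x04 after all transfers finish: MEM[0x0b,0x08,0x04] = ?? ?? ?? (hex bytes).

D0: mem[0x0a..0x0e] <- [3e 0d 2e bf 90]
D1: mem[0x04..0x0b] <- [2e bf 90 96 ed 5f a6 fb]
D2: mem[0x0b..0x10] <- [bf 90 96 ed 5f a6]
D3: mem[0x15..0x18] <- [a6 bf 90 96]
D4: mem[0x13..0x18] <- [0d 2e 2e bf 90 96]
D5: mem[0x11..0x12] <- [0d 2e]
query mem[0x0b]=0xbf, mem[0x08]=0xed, mem[0x04]=0x2e

MEM[0x0b,0x08,0x04] = bf ed 2e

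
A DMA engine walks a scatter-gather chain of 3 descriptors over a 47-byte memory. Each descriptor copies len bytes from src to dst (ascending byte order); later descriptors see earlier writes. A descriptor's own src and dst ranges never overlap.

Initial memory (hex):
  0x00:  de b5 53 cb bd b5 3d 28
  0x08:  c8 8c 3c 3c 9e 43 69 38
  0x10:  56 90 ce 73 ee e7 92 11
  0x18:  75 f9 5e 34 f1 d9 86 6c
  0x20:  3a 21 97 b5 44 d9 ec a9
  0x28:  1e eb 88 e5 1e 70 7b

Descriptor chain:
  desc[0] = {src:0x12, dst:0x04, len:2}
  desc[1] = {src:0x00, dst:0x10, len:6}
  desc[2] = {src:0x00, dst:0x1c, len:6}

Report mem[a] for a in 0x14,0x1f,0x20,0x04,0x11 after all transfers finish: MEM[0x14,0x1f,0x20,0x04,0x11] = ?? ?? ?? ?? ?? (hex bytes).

MEM[0x14,0x1f,0x20,0x04,0x11] = ce cb ce ce b5

D0: mem[0x04..0x05] <- [ce 73]
D1: mem[0x10..0x15] <- [de b5 53 cb ce 73]
D2: mem[0x1c..0x21] <- [de b5 53 cb ce 73]
query mem[0x14]=0xce, mem[0x1f]=0xcb, mem[0x20]=0xce, mem[0x04]=0xce, mem[0x11]=0xb5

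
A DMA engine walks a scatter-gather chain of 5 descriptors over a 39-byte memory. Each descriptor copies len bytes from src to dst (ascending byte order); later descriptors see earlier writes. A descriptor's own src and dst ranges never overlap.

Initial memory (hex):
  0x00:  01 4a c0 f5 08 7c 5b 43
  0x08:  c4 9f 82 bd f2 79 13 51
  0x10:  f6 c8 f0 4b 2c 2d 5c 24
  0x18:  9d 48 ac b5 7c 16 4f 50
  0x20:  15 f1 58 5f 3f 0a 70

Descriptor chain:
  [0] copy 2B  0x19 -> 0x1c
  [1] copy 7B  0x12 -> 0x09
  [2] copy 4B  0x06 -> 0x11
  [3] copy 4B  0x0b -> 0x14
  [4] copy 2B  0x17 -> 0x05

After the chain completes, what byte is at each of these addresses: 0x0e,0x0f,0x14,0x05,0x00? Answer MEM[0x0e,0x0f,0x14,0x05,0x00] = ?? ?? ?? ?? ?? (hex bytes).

  after D0: wrote 2B at 0x1c = 48ac
  after D1: wrote 7B at 0x09 = f04b2c2d5c249d
  after D2: wrote 4B at 0x11 = 5b43c4f0
  after D3: wrote 4B at 0x14 = 2c2d5c24
  after D4: wrote 2B at 0x05 = 249d
query mem[0x0e]=0x24, mem[0x0f]=0x9d, mem[0x14]=0x2c, mem[0x05]=0x24, mem[0x00]=0x01

MEM[0x0e,0x0f,0x14,0x05,0x00] = 24 9d 2c 24 01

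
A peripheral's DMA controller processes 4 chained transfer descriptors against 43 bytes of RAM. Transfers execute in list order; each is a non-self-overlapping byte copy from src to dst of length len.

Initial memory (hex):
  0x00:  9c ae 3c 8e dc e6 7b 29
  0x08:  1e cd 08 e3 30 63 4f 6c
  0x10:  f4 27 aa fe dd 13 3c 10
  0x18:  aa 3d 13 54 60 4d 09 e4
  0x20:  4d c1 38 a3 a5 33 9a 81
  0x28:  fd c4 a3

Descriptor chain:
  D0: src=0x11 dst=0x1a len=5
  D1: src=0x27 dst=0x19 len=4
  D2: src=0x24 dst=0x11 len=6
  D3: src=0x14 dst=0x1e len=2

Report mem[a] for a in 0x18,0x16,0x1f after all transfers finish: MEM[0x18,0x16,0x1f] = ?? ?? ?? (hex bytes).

#0 dst[0x1a+5] := {0x27,0xaa,0xfe,0xdd,0x13}
#1 dst[0x19+4] := {0x81,0xfd,0xc4,0xa3}
#2 dst[0x11+6] := {0xa5,0x33,0x9a,0x81,0xfd,0xc4}
#3 dst[0x1e+2] := {0x81,0xfd}
query mem[0x18]=0xaa, mem[0x16]=0xc4, mem[0x1f]=0xfd

MEM[0x18,0x16,0x1f] = aa c4 fd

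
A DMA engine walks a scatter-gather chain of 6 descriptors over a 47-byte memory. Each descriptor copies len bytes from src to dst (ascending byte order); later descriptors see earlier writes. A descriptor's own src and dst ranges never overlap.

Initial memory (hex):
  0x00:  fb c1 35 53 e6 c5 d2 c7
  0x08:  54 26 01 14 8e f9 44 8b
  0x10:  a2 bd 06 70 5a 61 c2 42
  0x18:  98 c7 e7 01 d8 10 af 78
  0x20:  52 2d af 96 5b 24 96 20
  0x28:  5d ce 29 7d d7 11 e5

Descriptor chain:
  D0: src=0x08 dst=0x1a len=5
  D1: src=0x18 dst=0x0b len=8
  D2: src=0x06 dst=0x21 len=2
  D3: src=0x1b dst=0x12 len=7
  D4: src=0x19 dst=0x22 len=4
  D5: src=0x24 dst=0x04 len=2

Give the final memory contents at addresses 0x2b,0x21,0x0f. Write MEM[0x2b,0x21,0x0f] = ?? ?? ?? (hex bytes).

MEM[0x2b,0x21,0x0f] = 7d d2 01

#0 dst[0x1a+5] := {0x54,0x26,0x01,0x14,0x8e}
#1 dst[0x0b+8] := {0x98,0xc7,0x54,0x26,0x01,0x14,0x8e,0x78}
#2 dst[0x21+2] := {0xd2,0xc7}
#3 dst[0x12+7] := {0x26,0x01,0x14,0x8e,0x78,0x52,0xd2}
#4 dst[0x22+4] := {0xc7,0x54,0x26,0x01}
#5 dst[0x04+2] := {0x26,0x01}
query mem[0x2b]=0x7d, mem[0x21]=0xd2, mem[0x0f]=0x01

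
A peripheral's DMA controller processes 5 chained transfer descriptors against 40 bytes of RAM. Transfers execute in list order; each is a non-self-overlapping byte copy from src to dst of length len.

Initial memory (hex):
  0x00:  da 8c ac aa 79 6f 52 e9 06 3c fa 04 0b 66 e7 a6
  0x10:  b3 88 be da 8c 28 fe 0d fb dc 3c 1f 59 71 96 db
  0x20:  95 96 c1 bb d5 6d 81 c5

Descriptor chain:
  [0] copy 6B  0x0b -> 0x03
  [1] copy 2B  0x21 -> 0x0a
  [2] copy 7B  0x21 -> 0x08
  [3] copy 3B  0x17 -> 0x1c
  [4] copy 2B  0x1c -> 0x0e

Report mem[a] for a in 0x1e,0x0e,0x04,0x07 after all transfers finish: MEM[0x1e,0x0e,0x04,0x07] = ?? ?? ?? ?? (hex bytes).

  after D0: wrote 6B at 0x03 = 040b66e7a6b3
  after D1: wrote 2B at 0x0a = 96c1
  after D2: wrote 7B at 0x08 = 96c1bbd56d81c5
  after D3: wrote 3B at 0x1c = 0dfbdc
  after D4: wrote 2B at 0x0e = 0dfb
query mem[0x1e]=0xdc, mem[0x0e]=0x0d, mem[0x04]=0x0b, mem[0x07]=0xa6

MEM[0x1e,0x0e,0x04,0x07] = dc 0d 0b a6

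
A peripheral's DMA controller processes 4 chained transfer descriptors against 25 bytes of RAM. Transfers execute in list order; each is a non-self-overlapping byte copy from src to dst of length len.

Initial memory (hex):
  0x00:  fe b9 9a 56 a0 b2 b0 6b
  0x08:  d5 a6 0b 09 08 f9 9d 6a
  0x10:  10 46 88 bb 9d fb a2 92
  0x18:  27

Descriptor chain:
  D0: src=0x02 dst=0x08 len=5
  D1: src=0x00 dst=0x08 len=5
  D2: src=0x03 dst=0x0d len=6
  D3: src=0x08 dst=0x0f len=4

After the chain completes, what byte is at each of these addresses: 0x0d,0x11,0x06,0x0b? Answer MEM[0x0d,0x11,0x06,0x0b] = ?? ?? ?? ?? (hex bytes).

  after D0: wrote 5B at 0x08 = 9a56a0b2b0
  after D1: wrote 5B at 0x08 = feb99a56a0
  after D2: wrote 6B at 0x0d = 56a0b2b06bfe
  after D3: wrote 4B at 0x0f = feb99a56
query mem[0x0d]=0x56, mem[0x11]=0x9a, mem[0x06]=0xb0, mem[0x0b]=0x56

MEM[0x0d,0x11,0x06,0x0b] = 56 9a b0 56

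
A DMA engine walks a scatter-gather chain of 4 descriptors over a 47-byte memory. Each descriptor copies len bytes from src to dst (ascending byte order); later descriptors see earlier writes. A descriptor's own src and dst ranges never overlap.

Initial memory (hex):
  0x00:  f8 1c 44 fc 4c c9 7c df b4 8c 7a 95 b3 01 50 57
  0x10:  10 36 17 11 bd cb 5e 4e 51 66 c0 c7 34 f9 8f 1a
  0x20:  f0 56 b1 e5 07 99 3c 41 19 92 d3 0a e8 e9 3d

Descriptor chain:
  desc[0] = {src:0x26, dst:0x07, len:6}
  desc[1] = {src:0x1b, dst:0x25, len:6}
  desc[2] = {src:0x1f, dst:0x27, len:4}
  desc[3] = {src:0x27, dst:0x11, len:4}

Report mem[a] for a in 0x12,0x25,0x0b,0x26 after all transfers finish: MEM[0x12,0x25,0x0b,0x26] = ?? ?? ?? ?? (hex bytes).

#0 dst[0x07+6] := {0x3c,0x41,0x19,0x92,0xd3,0x0a}
#1 dst[0x25+6] := {0xc7,0x34,0xf9,0x8f,0x1a,0xf0}
#2 dst[0x27+4] := {0x1a,0xf0,0x56,0xb1}
#3 dst[0x11+4] := {0x1a,0xf0,0x56,0xb1}
query mem[0x12]=0xf0, mem[0x25]=0xc7, mem[0x0b]=0xd3, mem[0x26]=0x34

MEM[0x12,0x25,0x0b,0x26] = f0 c7 d3 34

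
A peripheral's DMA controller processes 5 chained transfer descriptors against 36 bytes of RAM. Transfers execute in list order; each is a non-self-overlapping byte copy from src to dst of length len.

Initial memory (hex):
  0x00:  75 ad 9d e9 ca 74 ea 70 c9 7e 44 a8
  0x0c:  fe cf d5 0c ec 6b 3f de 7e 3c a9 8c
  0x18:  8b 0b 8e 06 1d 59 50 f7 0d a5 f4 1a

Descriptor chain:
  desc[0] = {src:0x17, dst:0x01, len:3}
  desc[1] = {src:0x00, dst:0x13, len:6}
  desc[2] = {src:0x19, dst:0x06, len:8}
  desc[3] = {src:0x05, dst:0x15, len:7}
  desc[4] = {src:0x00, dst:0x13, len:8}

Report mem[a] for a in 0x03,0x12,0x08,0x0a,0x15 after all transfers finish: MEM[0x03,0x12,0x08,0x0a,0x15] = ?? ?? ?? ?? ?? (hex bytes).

  after D0: wrote 3B at 0x01 = 8c8b0b
  after D1: wrote 6B at 0x13 = 758c8b0bca74
  after D2: wrote 8B at 0x06 = 0b8e061d5950f70d
  after D3: wrote 7B at 0x15 = 740b8e061d5950
  after D4: wrote 8B at 0x13 = 758c8b0bca740b8e
query mem[0x03]=0x0b, mem[0x12]=0x3f, mem[0x08]=0x06, mem[0x0a]=0x59, mem[0x15]=0x8b

MEM[0x03,0x12,0x08,0x0a,0x15] = 0b 3f 06 59 8b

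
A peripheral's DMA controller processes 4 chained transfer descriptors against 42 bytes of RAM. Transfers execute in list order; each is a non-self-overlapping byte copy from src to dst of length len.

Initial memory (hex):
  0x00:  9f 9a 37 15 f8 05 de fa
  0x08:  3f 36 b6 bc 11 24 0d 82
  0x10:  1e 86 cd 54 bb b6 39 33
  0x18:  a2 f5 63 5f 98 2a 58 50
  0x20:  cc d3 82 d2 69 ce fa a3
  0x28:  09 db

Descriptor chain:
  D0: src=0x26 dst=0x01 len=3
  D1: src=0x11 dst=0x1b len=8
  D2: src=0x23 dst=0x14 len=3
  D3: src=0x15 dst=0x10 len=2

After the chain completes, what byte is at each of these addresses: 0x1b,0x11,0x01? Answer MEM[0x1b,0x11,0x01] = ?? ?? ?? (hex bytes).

MEM[0x1b,0x11,0x01] = 86 ce fa

[0] 0x26->0x01 len=3 : fa a3 09
[1] 0x11->0x1b len=8 : 86 cd 54 bb b6 39 33 a2
[2] 0x23->0x14 len=3 : d2 69 ce
[3] 0x15->0x10 len=2 : 69 ce
query mem[0x1b]=0x86, mem[0x11]=0xce, mem[0x01]=0xfa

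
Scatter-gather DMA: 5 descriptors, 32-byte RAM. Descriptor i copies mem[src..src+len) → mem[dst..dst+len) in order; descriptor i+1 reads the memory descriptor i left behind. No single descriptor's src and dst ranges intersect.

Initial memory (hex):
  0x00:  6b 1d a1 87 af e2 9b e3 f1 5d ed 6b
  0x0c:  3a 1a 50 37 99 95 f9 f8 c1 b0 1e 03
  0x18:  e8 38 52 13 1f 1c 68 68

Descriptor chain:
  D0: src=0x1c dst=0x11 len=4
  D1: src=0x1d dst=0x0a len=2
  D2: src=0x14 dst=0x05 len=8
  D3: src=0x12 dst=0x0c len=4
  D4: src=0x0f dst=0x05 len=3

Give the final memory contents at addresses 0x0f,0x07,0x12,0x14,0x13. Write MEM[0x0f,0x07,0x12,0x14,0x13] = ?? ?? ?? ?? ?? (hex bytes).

D0: mem[0x11..0x14] <- [1f 1c 68 68]
D1: mem[0x0a..0x0b] <- [1c 68]
D2: mem[0x05..0x0c] <- [68 b0 1e 03 e8 38 52 13]
D3: mem[0x0c..0x0f] <- [1c 68 68 b0]
D4: mem[0x05..0x07] <- [b0 99 1f]
query mem[0x0f]=0xb0, mem[0x07]=0x1f, mem[0x12]=0x1c, mem[0x14]=0x68, mem[0x13]=0x68

MEM[0x0f,0x07,0x12,0x14,0x13] = b0 1f 1c 68 68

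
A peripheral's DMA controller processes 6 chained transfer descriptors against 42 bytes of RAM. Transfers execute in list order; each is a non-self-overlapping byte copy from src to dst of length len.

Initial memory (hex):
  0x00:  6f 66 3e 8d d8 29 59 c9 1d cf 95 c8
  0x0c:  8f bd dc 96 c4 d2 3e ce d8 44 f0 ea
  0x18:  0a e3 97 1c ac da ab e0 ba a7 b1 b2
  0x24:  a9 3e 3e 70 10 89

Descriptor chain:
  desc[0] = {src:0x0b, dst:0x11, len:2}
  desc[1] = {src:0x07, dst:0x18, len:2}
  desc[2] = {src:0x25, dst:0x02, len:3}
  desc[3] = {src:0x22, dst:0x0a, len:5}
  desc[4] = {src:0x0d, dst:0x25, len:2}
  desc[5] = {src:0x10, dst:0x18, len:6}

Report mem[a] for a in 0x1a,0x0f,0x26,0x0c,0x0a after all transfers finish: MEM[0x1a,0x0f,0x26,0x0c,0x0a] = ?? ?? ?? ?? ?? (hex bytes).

#0 dst[0x11+2] := {0xc8,0x8f}
#1 dst[0x18+2] := {0xc9,0x1d}
#2 dst[0x02+3] := {0x3e,0x3e,0x70}
#3 dst[0x0a+5] := {0xb1,0xb2,0xa9,0x3e,0x3e}
#4 dst[0x25+2] := {0x3e,0x3e}
#5 dst[0x18+6] := {0xc4,0xc8,0x8f,0xce,0xd8,0x44}
query mem[0x1a]=0x8f, mem[0x0f]=0x96, mem[0x26]=0x3e, mem[0x0c]=0xa9, mem[0x0a]=0xb1

MEM[0x1a,0x0f,0x26,0x0c,0x0a] = 8f 96 3e a9 b1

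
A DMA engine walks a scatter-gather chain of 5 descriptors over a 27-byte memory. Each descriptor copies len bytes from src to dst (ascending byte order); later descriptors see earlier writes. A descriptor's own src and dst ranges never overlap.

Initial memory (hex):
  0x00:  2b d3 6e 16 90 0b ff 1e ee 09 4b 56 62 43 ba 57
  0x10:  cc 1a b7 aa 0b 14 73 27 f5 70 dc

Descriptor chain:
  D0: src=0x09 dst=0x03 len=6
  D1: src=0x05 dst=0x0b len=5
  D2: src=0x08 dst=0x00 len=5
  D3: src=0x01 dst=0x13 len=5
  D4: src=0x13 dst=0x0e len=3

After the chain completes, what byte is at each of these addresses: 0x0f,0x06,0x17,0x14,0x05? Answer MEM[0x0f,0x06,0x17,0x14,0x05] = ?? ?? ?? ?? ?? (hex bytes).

  after D0: wrote 6B at 0x03 = 094b566243ba
  after D1: wrote 5B at 0x0b = 566243ba09
  after D2: wrote 5B at 0x00 = ba094b5662
  after D3: wrote 5B at 0x13 = 094b566256
  after D4: wrote 3B at 0x0e = 094b56
query mem[0x0f]=0x4b, mem[0x06]=0x62, mem[0x17]=0x56, mem[0x14]=0x4b, mem[0x05]=0x56

MEM[0x0f,0x06,0x17,0x14,0x05] = 4b 62 56 4b 56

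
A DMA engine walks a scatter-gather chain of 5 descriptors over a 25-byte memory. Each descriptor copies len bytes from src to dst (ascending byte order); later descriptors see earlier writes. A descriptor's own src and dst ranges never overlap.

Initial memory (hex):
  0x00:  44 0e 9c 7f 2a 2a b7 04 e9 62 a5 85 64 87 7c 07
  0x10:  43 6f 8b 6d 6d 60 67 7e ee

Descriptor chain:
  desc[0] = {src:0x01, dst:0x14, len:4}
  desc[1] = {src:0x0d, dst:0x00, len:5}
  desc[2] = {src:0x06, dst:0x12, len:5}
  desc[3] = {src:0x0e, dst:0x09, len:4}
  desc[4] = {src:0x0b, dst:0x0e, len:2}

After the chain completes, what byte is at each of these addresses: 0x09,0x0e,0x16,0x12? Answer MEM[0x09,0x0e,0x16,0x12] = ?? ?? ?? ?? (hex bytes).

D0: mem[0x14..0x17] <- [0e 9c 7f 2a]
D1: mem[0x00..0x04] <- [87 7c 07 43 6f]
D2: mem[0x12..0x16] <- [b7 04 e9 62 a5]
D3: mem[0x09..0x0c] <- [7c 07 43 6f]
D4: mem[0x0e..0x0f] <- [43 6f]
query mem[0x09]=0x7c, mem[0x0e]=0x43, mem[0x16]=0xa5, mem[0x12]=0xb7

MEM[0x09,0x0e,0x16,0x12] = 7c 43 a5 b7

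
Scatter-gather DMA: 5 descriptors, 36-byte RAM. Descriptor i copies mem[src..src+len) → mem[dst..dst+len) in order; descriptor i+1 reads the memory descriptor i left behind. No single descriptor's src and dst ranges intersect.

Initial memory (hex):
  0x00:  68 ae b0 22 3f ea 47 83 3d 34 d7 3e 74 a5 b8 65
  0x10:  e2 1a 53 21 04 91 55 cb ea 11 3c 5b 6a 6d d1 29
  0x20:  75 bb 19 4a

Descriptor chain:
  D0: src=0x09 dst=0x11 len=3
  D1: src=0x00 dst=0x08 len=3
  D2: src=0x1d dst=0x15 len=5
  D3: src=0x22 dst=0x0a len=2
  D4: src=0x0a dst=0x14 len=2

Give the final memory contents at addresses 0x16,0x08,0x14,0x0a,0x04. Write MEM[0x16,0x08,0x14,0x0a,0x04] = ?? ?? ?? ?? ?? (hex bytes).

MEM[0x16,0x08,0x14,0x0a,0x04] = d1 68 19 19 3f

D0: mem[0x11..0x13] <- [34 d7 3e]
D1: mem[0x08..0x0a] <- [68 ae b0]
D2: mem[0x15..0x19] <- [6d d1 29 75 bb]
D3: mem[0x0a..0x0b] <- [19 4a]
D4: mem[0x14..0x15] <- [19 4a]
query mem[0x16]=0xd1, mem[0x08]=0x68, mem[0x14]=0x19, mem[0x0a]=0x19, mem[0x04]=0x3f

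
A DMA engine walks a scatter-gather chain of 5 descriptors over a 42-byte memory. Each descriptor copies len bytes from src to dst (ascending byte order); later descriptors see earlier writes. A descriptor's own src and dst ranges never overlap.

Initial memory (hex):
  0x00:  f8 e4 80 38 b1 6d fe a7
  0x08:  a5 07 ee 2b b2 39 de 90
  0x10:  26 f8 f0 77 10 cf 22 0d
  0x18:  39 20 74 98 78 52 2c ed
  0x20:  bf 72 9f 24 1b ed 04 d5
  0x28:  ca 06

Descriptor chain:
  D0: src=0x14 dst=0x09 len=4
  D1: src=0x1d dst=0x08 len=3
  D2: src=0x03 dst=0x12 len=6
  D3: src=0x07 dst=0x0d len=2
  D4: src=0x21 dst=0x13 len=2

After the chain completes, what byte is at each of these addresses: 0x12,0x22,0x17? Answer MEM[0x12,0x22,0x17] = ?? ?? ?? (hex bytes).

#0 dst[0x09+4] := {0x10,0xcf,0x22,0x0d}
#1 dst[0x08+3] := {0x52,0x2c,0xed}
#2 dst[0x12+6] := {0x38,0xb1,0x6d,0xfe,0xa7,0x52}
#3 dst[0x0d+2] := {0xa7,0x52}
#4 dst[0x13+2] := {0x72,0x9f}
query mem[0x12]=0x38, mem[0x22]=0x9f, mem[0x17]=0x52

MEM[0x12,0x22,0x17] = 38 9f 52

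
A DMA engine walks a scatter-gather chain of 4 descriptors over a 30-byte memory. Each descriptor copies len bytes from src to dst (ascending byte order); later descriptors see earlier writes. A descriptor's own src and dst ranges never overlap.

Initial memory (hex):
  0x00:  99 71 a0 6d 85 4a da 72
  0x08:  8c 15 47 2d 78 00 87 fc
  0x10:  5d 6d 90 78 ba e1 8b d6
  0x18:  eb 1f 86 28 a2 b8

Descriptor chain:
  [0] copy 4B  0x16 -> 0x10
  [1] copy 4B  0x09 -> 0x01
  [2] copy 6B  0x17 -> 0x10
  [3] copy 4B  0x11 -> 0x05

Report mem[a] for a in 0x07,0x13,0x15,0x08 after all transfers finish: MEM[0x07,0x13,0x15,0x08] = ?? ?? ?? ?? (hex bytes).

D0: mem[0x10..0x13] <- [8b d6 eb 1f]
D1: mem[0x01..0x04] <- [15 47 2d 78]
D2: mem[0x10..0x15] <- [d6 eb 1f 86 28 a2]
D3: mem[0x05..0x08] <- [eb 1f 86 28]
query mem[0x07]=0x86, mem[0x13]=0x86, mem[0x15]=0xa2, mem[0x08]=0x28

MEM[0x07,0x13,0x15,0x08] = 86 86 a2 28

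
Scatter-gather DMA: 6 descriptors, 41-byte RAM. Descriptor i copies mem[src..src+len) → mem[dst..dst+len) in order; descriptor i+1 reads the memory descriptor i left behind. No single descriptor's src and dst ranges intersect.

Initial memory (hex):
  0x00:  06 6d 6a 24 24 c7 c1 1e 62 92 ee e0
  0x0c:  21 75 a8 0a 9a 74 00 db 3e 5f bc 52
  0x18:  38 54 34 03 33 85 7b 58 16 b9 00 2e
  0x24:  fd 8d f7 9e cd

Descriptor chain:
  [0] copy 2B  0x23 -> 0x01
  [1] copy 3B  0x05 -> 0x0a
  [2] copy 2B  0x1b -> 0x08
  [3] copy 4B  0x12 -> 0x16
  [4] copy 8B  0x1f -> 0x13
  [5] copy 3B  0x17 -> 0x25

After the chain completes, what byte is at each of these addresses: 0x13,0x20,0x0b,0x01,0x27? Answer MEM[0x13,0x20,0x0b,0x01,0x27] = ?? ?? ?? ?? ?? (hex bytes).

MEM[0x13,0x20,0x0b,0x01,0x27] = 58 16 c1 2e 8d

  after D0: wrote 2B at 0x01 = 2efd
  after D1: wrote 3B at 0x0a = c7c11e
  after D2: wrote 2B at 0x08 = 0333
  after D3: wrote 4B at 0x16 = 00db3e5f
  after D4: wrote 8B at 0x13 = 5816b9002efd8df7
  after D5: wrote 3B at 0x25 = 2efd8d
query mem[0x13]=0x58, mem[0x20]=0x16, mem[0x0b]=0xc1, mem[0x01]=0x2e, mem[0x27]=0x8d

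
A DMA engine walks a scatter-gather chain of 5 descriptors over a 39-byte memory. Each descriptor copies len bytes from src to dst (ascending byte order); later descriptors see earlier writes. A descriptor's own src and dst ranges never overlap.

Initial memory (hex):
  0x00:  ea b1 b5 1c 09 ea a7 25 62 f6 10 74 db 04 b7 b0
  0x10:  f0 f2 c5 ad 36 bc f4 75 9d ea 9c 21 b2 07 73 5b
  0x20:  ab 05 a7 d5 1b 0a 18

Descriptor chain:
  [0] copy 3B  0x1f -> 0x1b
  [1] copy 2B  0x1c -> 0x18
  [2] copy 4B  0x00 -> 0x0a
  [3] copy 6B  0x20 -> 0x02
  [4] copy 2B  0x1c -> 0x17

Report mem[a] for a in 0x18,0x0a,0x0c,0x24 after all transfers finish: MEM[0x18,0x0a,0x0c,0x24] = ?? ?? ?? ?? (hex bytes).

#0 dst[0x1b+3] := {0x5b,0xab,0x05}
#1 dst[0x18+2] := {0xab,0x05}
#2 dst[0x0a+4] := {0xea,0xb1,0xb5,0x1c}
#3 dst[0x02+6] := {0xab,0x05,0xa7,0xd5,0x1b,0x0a}
#4 dst[0x17+2] := {0xab,0x05}
query mem[0x18]=0x05, mem[0x0a]=0xea, mem[0x0c]=0xb5, mem[0x24]=0x1b

MEM[0x18,0x0a,0x0c,0x24] = 05 ea b5 1b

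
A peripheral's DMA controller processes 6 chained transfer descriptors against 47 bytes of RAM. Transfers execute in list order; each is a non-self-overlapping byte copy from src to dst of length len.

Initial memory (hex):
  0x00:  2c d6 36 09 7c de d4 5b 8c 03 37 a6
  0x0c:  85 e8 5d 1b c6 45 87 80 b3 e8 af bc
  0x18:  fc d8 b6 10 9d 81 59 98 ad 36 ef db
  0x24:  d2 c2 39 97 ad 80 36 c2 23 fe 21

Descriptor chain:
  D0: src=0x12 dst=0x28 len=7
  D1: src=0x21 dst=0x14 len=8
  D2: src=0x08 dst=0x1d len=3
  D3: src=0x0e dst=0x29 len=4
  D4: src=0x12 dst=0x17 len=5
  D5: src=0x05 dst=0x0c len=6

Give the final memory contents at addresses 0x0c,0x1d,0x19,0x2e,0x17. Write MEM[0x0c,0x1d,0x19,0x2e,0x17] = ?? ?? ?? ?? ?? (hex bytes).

MEM[0x0c,0x1d,0x19,0x2e,0x17] = de 8c 36 fc 87

[0] 0x12->0x28 len=7 : 87 80 b3 e8 af bc fc
[1] 0x21->0x14 len=8 : 36 ef db d2 c2 39 97 87
[2] 0x08->0x1d len=3 : 8c 03 37
[3] 0x0e->0x29 len=4 : 5d 1b c6 45
[4] 0x12->0x17 len=5 : 87 80 36 ef db
[5] 0x05->0x0c len=6 : de d4 5b 8c 03 37
query mem[0x0c]=0xde, mem[0x1d]=0x8c, mem[0x19]=0x36, mem[0x2e]=0xfc, mem[0x17]=0x87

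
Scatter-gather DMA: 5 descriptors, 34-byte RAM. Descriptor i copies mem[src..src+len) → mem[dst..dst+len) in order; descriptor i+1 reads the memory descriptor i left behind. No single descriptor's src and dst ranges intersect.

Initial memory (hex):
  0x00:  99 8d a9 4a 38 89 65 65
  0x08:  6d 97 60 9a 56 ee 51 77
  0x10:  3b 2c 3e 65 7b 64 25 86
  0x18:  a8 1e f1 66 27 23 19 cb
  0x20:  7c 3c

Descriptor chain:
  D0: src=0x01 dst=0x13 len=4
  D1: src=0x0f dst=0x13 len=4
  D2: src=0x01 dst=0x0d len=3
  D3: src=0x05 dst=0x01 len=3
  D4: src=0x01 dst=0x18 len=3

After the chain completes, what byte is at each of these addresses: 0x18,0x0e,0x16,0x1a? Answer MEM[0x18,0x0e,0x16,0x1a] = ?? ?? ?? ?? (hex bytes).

#0 dst[0x13+4] := {0x8d,0xa9,0x4a,0x38}
#1 dst[0x13+4] := {0x77,0x3b,0x2c,0x3e}
#2 dst[0x0d+3] := {0x8d,0xa9,0x4a}
#3 dst[0x01+3] := {0x89,0x65,0x65}
#4 dst[0x18+3] := {0x89,0x65,0x65}
query mem[0x18]=0x89, mem[0x0e]=0xa9, mem[0x16]=0x3e, mem[0x1a]=0x65

MEM[0x18,0x0e,0x16,0x1a] = 89 a9 3e 65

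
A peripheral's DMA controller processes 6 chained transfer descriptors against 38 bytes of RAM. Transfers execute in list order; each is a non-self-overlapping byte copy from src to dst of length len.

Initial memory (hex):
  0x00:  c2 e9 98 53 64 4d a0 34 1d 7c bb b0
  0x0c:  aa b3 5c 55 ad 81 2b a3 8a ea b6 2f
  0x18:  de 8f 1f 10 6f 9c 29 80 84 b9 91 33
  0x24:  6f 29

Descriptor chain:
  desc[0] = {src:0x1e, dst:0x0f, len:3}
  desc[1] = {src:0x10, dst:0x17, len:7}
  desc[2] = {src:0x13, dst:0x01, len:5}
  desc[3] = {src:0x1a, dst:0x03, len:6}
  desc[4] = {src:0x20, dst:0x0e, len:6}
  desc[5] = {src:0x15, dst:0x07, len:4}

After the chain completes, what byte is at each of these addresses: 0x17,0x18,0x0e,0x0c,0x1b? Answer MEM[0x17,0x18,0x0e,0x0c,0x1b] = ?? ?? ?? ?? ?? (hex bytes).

#0 dst[0x0f+3] := {0x29,0x80,0x84}
#1 dst[0x17+7] := {0x80,0x84,0x2b,0xa3,0x8a,0xea,0xb6}
#2 dst[0x01+5] := {0xa3,0x8a,0xea,0xb6,0x80}
#3 dst[0x03+6] := {0xa3,0x8a,0xea,0xb6,0x29,0x80}
#4 dst[0x0e+6] := {0x84,0xb9,0x91,0x33,0x6f,0x29}
#5 dst[0x07+4] := {0xea,0xb6,0x80,0x84}
query mem[0x17]=0x80, mem[0x18]=0x84, mem[0x0e]=0x84, mem[0x0c]=0xaa, mem[0x1b]=0x8a

MEM[0x17,0x18,0x0e,0x0c,0x1b] = 80 84 84 aa 8a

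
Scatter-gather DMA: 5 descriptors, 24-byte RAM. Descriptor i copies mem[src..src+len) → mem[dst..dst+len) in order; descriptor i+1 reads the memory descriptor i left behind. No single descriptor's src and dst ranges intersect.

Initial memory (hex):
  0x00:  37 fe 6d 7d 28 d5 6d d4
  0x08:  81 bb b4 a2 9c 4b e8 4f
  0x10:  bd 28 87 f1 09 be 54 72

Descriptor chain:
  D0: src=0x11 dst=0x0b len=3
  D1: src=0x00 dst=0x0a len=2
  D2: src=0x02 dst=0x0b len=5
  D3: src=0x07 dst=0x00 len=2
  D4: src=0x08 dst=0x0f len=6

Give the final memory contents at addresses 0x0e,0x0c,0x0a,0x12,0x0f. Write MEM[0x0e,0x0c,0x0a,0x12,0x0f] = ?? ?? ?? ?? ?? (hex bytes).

D0: mem[0x0b..0x0d] <- [28 87 f1]
D1: mem[0x0a..0x0b] <- [37 fe]
D2: mem[0x0b..0x0f] <- [6d 7d 28 d5 6d]
D3: mem[0x00..0x01] <- [d4 81]
D4: mem[0x0f..0x14] <- [81 bb 37 6d 7d 28]
query mem[0x0e]=0xd5, mem[0x0c]=0x7d, mem[0x0a]=0x37, mem[0x12]=0x6d, mem[0x0f]=0x81

MEM[0x0e,0x0c,0x0a,0x12,0x0f] = d5 7d 37 6d 81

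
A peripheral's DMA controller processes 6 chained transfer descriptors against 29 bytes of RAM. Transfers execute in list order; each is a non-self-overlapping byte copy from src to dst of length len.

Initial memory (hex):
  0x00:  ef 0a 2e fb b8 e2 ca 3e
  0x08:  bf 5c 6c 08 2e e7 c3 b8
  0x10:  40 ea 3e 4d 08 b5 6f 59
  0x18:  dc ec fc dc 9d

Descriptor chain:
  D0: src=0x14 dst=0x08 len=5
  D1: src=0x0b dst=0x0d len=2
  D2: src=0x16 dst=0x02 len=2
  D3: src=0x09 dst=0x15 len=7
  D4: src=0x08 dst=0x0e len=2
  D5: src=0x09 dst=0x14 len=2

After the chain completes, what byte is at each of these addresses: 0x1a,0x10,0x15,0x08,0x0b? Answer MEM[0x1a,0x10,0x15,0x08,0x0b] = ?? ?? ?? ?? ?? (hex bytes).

D0: mem[0x08..0x0c] <- [08 b5 6f 59 dc]
D1: mem[0x0d..0x0e] <- [59 dc]
D2: mem[0x02..0x03] <- [6f 59]
D3: mem[0x15..0x1b] <- [b5 6f 59 dc 59 dc b8]
D4: mem[0x0e..0x0f] <- [08 b5]
D5: mem[0x14..0x15] <- [b5 6f]
query mem[0x1a]=0xdc, mem[0x10]=0x40, mem[0x15]=0x6f, mem[0x08]=0x08, mem[0x0b]=0x59

MEM[0x1a,0x10,0x15,0x08,0x0b] = dc 40 6f 08 59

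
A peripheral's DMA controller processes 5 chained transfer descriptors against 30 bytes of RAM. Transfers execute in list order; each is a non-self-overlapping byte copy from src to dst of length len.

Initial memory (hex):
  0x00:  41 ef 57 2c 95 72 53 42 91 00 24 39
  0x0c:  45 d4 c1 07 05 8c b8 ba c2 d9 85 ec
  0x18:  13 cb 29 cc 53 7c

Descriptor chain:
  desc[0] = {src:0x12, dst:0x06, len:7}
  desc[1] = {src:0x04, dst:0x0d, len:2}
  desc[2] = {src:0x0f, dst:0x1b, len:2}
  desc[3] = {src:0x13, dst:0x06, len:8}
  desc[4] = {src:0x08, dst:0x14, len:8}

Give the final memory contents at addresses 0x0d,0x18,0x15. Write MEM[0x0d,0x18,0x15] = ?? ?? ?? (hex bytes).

#0 dst[0x06+7] := {0xb8,0xba,0xc2,0xd9,0x85,0xec,0x13}
#1 dst[0x0d+2] := {0x95,0x72}
#2 dst[0x1b+2] := {0x07,0x05}
#3 dst[0x06+8] := {0xba,0xc2,0xd9,0x85,0xec,0x13,0xcb,0x29}
#4 dst[0x14+8] := {0xd9,0x85,0xec,0x13,0xcb,0x29,0x72,0x07}
query mem[0x0d]=0x29, mem[0x18]=0xcb, mem[0x15]=0x85

MEM[0x0d,0x18,0x15] = 29 cb 85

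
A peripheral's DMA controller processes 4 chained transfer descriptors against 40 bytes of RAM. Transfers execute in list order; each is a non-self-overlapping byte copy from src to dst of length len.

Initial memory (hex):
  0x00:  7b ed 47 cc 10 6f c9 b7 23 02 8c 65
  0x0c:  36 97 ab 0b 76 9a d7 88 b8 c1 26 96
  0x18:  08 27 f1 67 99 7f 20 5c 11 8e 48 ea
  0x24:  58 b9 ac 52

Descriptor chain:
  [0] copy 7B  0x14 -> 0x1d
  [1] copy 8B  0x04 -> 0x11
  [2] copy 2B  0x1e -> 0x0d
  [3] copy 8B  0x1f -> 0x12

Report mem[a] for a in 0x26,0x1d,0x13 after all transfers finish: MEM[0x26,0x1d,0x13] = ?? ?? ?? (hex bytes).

  after D0: wrote 7B at 0x1d = b8c126960827f1
  after D1: wrote 8B at 0x11 = 106fc9b723028c65
  after D2: wrote 2B at 0x0d = c126
  after D3: wrote 8B at 0x12 = 26960827f158b9ac
query mem[0x26]=0xac, mem[0x1d]=0xb8, mem[0x13]=0x96

MEM[0x26,0x1d,0x13] = ac b8 96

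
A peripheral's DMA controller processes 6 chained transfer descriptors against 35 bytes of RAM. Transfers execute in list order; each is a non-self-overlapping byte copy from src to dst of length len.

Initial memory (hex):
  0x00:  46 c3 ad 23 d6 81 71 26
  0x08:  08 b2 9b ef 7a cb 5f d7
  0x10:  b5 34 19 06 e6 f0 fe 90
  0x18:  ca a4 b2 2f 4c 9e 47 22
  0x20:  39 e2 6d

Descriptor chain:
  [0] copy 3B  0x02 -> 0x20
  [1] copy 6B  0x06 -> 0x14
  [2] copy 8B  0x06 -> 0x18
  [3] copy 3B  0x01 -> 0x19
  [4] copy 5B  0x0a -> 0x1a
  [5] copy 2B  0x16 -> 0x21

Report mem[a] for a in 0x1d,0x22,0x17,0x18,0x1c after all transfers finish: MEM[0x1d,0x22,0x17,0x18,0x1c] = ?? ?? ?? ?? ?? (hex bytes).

MEM[0x1d,0x22,0x17,0x18,0x1c] = cb b2 b2 71 7a

  after D0: wrote 3B at 0x20 = ad23d6
  after D1: wrote 6B at 0x14 = 712608b29bef
  after D2: wrote 8B at 0x18 = 712608b29bef7acb
  after D3: wrote 3B at 0x19 = c3ad23
  after D4: wrote 5B at 0x1a = 9bef7acb5f
  after D5: wrote 2B at 0x21 = 08b2
query mem[0x1d]=0xcb, mem[0x22]=0xb2, mem[0x17]=0xb2, mem[0x18]=0x71, mem[0x1c]=0x7a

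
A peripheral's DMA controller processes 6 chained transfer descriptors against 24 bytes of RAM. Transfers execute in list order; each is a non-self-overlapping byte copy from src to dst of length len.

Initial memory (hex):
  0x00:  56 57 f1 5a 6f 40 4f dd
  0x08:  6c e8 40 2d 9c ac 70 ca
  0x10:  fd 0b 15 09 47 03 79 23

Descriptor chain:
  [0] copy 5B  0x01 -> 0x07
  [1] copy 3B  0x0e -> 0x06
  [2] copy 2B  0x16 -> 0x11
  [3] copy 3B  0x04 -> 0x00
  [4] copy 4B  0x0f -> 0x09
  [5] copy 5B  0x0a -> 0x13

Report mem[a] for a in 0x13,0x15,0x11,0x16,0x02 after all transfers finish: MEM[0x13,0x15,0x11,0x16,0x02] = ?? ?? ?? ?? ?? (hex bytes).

[0] 0x01->0x07 len=5 : 57 f1 5a 6f 40
[1] 0x0e->0x06 len=3 : 70 ca fd
[2] 0x16->0x11 len=2 : 79 23
[3] 0x04->0x00 len=3 : 6f 40 70
[4] 0x0f->0x09 len=4 : ca fd 79 23
[5] 0x0a->0x13 len=5 : fd 79 23 ac 70
query mem[0x13]=0xfd, mem[0x15]=0x23, mem[0x11]=0x79, mem[0x16]=0xac, mem[0x02]=0x70

MEM[0x13,0x15,0x11,0x16,0x02] = fd 23 79 ac 70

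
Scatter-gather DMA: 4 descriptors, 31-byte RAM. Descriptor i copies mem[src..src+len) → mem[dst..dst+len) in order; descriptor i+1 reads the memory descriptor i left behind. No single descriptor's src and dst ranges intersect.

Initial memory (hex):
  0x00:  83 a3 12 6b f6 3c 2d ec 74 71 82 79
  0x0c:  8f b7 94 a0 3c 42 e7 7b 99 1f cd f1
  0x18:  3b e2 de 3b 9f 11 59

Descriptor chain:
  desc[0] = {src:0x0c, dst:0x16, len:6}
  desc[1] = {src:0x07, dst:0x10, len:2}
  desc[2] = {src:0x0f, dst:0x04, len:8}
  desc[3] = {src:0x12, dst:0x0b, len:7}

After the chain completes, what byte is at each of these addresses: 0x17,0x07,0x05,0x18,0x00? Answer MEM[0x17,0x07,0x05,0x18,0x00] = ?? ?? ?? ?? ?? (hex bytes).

MEM[0x17,0x07,0x05,0x18,0x00] = b7 e7 ec 94 83

  after D0: wrote 6B at 0x16 = 8fb794a03c42
  after D1: wrote 2B at 0x10 = ec74
  after D2: wrote 8B at 0x04 = a0ec74e77b991f8f
  after D3: wrote 7B at 0x0b = e77b991f8fb794
query mem[0x17]=0xb7, mem[0x07]=0xe7, mem[0x05]=0xec, mem[0x18]=0x94, mem[0x00]=0x83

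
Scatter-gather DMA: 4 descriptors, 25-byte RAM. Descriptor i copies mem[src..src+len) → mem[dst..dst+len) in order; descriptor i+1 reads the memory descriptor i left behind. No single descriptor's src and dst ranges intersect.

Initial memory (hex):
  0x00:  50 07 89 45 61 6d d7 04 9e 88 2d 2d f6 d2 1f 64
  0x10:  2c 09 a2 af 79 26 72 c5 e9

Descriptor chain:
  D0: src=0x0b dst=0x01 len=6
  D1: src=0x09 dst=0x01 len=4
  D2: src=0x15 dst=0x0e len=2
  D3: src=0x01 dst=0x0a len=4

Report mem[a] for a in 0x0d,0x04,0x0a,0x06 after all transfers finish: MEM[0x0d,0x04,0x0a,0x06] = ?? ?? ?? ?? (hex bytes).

D0: mem[0x01..0x06] <- [2d f6 d2 1f 64 2c]
D1: mem[0x01..0x04] <- [88 2d 2d f6]
D2: mem[0x0e..0x0f] <- [26 72]
D3: mem[0x0a..0x0d] <- [88 2d 2d f6]
query mem[0x0d]=0xf6, mem[0x04]=0xf6, mem[0x0a]=0x88, mem[0x06]=0x2c

MEM[0x0d,0x04,0x0a,0x06] = f6 f6 88 2c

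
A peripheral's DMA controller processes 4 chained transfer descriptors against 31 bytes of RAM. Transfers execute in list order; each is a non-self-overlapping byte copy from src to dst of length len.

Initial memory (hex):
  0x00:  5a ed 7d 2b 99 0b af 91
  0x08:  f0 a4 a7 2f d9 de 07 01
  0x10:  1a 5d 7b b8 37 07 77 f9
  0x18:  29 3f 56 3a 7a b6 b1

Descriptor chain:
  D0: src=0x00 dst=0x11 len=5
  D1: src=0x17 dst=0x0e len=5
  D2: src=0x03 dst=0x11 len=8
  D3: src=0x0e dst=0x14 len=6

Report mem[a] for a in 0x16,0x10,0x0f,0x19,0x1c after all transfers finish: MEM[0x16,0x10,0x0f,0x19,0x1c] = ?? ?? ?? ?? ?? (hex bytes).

#0 dst[0x11+5] := {0x5a,0xed,0x7d,0x2b,0x99}
#1 dst[0x0e+5] := {0xf9,0x29,0x3f,0x56,0x3a}
#2 dst[0x11+8] := {0x2b,0x99,0x0b,0xaf,0x91,0xf0,0xa4,0xa7}
#3 dst[0x14+6] := {0xf9,0x29,0x3f,0x2b,0x99,0x0b}
query mem[0x16]=0x3f, mem[0x10]=0x3f, mem[0x0f]=0x29, mem[0x19]=0x0b, mem[0x1c]=0x7a

MEM[0x16,0x10,0x0f,0x19,0x1c] = 3f 3f 29 0b 7a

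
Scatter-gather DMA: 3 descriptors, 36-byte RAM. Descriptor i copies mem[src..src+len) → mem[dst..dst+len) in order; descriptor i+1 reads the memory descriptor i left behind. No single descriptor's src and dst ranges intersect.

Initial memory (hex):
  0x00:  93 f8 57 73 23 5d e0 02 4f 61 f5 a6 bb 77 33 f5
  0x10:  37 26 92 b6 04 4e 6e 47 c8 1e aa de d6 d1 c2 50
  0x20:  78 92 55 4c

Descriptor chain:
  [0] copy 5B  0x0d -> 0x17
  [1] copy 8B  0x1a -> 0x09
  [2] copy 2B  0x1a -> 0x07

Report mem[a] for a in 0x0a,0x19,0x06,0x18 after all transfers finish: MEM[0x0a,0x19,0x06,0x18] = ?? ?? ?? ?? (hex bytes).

MEM[0x0a,0x19,0x06,0x18] = 26 f5 e0 33

[0] 0x0d->0x17 len=5 : 77 33 f5 37 26
[1] 0x1a->0x09 len=8 : 37 26 d6 d1 c2 50 78 92
[2] 0x1a->0x07 len=2 : 37 26
query mem[0x0a]=0x26, mem[0x19]=0xf5, mem[0x06]=0xe0, mem[0x18]=0x33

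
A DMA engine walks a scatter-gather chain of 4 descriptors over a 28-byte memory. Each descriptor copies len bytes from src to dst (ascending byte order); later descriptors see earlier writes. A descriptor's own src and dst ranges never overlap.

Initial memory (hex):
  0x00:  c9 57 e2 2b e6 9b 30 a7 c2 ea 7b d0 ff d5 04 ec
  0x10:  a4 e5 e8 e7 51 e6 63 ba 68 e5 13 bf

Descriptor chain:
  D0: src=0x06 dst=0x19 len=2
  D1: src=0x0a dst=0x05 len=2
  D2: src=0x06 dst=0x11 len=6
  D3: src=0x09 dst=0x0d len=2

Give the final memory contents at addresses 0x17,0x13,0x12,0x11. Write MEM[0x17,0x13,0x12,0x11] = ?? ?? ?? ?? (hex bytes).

D0: mem[0x19..0x1a] <- [30 a7]
D1: mem[0x05..0x06] <- [7b d0]
D2: mem[0x11..0x16] <- [d0 a7 c2 ea 7b d0]
D3: mem[0x0d..0x0e] <- [ea 7b]
query mem[0x17]=0xba, mem[0x13]=0xc2, mem[0x12]=0xa7, mem[0x11]=0xd0

MEM[0x17,0x13,0x12,0x11] = ba c2 a7 d0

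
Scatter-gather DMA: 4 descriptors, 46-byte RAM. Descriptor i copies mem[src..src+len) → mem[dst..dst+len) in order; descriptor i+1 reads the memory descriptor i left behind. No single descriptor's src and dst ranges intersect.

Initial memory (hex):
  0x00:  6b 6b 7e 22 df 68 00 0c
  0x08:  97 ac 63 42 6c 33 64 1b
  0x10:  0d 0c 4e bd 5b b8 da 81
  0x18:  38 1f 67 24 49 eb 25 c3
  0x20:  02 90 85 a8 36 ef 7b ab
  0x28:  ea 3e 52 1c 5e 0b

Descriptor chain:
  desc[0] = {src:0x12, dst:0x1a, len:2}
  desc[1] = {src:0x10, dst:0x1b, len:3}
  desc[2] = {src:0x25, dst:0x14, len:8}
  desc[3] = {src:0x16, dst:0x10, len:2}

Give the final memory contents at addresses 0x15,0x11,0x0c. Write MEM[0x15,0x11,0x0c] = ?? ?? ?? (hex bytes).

[0] 0x12->0x1a len=2 : 4e bd
[1] 0x10->0x1b len=3 : 0d 0c 4e
[2] 0x25->0x14 len=8 : ef 7b ab ea 3e 52 1c 5e
[3] 0x16->0x10 len=2 : ab ea
query mem[0x15]=0x7b, mem[0x11]=0xea, mem[0x0c]=0x6c

MEM[0x15,0x11,0x0c] = 7b ea 6c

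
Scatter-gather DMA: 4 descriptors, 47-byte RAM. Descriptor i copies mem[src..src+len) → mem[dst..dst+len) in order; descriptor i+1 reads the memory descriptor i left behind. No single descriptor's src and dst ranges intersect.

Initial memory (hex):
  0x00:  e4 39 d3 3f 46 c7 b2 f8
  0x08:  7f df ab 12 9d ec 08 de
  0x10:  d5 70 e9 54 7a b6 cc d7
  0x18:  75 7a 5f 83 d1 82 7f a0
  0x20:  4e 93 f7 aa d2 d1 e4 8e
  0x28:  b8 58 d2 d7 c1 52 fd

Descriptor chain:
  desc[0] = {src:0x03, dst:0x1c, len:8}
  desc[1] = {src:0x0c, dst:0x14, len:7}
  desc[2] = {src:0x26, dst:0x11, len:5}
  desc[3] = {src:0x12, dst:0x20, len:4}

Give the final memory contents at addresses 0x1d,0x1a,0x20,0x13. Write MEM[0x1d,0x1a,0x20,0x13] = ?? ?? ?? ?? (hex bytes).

  after D0: wrote 8B at 0x1c = 3f46c7b2f87fdfab
  after D1: wrote 7B at 0x14 = 9dec08ded570e9
  after D2: wrote 5B at 0x11 = e48eb858d2
  after D3: wrote 4B at 0x20 = 8eb858d2
query mem[0x1d]=0x46, mem[0x1a]=0xe9, mem[0x20]=0x8e, mem[0x13]=0xb8

MEM[0x1d,0x1a,0x20,0x13] = 46 e9 8e b8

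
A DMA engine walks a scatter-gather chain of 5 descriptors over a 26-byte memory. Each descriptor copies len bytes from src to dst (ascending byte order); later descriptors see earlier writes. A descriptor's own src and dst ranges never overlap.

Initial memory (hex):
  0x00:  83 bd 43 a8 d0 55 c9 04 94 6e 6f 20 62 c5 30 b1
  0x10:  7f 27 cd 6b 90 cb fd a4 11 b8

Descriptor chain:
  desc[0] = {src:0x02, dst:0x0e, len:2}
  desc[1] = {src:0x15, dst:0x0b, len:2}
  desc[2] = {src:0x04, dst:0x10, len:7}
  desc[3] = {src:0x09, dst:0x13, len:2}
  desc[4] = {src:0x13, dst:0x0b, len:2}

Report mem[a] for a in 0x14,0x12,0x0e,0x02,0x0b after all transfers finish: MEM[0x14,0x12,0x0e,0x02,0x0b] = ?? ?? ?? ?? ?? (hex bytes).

[0] 0x02->0x0e len=2 : 43 a8
[1] 0x15->0x0b len=2 : cb fd
[2] 0x04->0x10 len=7 : d0 55 c9 04 94 6e 6f
[3] 0x09->0x13 len=2 : 6e 6f
[4] 0x13->0x0b len=2 : 6e 6f
query mem[0x14]=0x6f, mem[0x12]=0xc9, mem[0x0e]=0x43, mem[0x02]=0x43, mem[0x0b]=0x6e

MEM[0x14,0x12,0x0e,0x02,0x0b] = 6f c9 43 43 6e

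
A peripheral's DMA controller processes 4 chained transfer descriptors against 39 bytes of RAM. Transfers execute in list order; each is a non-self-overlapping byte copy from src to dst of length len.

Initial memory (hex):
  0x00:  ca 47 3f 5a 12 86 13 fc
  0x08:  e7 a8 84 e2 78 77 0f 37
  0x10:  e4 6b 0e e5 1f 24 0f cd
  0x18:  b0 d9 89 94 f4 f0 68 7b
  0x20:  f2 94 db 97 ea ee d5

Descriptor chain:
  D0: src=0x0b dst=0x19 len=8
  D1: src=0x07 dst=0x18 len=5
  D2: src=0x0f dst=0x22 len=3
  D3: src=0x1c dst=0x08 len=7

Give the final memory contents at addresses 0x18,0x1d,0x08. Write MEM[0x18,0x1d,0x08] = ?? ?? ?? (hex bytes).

[0] 0x0b->0x19 len=8 : e2 78 77 0f 37 e4 6b 0e
[1] 0x07->0x18 len=5 : fc e7 a8 84 e2
[2] 0x0f->0x22 len=3 : 37 e4 6b
[3] 0x1c->0x08 len=7 : e2 37 e4 6b 0e 94 37
query mem[0x18]=0xfc, mem[0x1d]=0x37, mem[0x08]=0xe2

MEM[0x18,0x1d,0x08] = fc 37 e2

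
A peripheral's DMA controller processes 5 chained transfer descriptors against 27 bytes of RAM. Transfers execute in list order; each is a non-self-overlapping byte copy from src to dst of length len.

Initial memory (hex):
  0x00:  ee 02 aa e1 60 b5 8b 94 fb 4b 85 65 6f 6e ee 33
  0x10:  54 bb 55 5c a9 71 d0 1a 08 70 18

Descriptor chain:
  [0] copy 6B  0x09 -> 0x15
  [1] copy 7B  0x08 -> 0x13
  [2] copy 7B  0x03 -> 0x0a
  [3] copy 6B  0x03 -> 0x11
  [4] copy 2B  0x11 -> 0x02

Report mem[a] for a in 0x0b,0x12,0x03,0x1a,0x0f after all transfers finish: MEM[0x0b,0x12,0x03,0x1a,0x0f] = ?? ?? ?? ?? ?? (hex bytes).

MEM[0x0b,0x12,0x03,0x1a,0x0f] = 60 60 60 ee fb

[0] 0x09->0x15 len=6 : 4b 85 65 6f 6e ee
[1] 0x08->0x13 len=7 : fb 4b 85 65 6f 6e ee
[2] 0x03->0x0a len=7 : e1 60 b5 8b 94 fb 4b
[3] 0x03->0x11 len=6 : e1 60 b5 8b 94 fb
[4] 0x11->0x02 len=2 : e1 60
query mem[0x0b]=0x60, mem[0x12]=0x60, mem[0x03]=0x60, mem[0x1a]=0xee, mem[0x0f]=0xfb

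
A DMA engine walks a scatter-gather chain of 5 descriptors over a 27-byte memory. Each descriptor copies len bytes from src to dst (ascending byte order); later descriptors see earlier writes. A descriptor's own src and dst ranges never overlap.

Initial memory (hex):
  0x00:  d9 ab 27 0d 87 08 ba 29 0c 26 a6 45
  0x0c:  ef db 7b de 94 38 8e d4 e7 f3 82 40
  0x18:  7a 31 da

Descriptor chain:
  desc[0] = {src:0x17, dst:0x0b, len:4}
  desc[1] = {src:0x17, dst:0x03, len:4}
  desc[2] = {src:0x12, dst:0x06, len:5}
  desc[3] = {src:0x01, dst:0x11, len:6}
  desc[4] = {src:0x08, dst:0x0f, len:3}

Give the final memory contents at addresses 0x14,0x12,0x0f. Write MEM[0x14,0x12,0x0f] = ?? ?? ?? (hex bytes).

MEM[0x14,0x12,0x0f] = 7a 27 e7

[0] 0x17->0x0b len=4 : 40 7a 31 da
[1] 0x17->0x03 len=4 : 40 7a 31 da
[2] 0x12->0x06 len=5 : 8e d4 e7 f3 82
[3] 0x01->0x11 len=6 : ab 27 40 7a 31 8e
[4] 0x08->0x0f len=3 : e7 f3 82
query mem[0x14]=0x7a, mem[0x12]=0x27, mem[0x0f]=0xe7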